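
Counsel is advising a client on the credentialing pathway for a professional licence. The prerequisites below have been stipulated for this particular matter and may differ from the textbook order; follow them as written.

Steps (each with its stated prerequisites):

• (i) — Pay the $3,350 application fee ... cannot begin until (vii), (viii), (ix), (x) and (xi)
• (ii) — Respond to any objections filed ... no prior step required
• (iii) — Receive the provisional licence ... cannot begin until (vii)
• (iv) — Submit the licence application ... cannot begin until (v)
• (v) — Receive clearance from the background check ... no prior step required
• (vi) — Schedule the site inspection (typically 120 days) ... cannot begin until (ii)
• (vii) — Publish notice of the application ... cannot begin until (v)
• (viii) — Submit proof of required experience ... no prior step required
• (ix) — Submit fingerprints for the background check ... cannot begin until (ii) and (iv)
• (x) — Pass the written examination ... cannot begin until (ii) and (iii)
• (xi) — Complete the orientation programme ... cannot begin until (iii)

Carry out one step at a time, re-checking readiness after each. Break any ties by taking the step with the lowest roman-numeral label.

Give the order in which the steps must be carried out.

(ii), (v), (iv), (vi), (vii), (iii), (viii), (ix), (x), (xi), (i)

Nothing is required for (ii), (v) and (viii). (ii) has the earlier label → (ii) first.
(vi) now also ready, so the ready set is {(v), (vi), (viii)}; (v) has the earlier label → (v).
(iv) and (vii) now also ready, so the ready set is {(iv), (vi), (vii), (viii)}; (iv) has the earlier label → (iv).
Now (vi), (vii), (viii) and (ix) have their prerequisites met. (vi) has the earlier label, so (vi) next.
Ready: (vii), (viii) and (ix). (vii) has the earlier label → (vii).
(iii) now also ready, so the ready set is {(iii), (viii), (ix)}; (iii) has the earlier label → (iii).
(x) and (xi) now also ready, so the ready set is {(viii), (ix), (x), (xi)}; (viii) has the earlier label → (viii).
(ix), (x) and (xi) are all available; (ix) has the earlier label → (ix).
Now (x) and (xi) have their prerequisites met. (x) has the earlier label, so (x) next.
(xi) needed (iii), now all done → (xi).
That leaves (i) as the only ready step → (i).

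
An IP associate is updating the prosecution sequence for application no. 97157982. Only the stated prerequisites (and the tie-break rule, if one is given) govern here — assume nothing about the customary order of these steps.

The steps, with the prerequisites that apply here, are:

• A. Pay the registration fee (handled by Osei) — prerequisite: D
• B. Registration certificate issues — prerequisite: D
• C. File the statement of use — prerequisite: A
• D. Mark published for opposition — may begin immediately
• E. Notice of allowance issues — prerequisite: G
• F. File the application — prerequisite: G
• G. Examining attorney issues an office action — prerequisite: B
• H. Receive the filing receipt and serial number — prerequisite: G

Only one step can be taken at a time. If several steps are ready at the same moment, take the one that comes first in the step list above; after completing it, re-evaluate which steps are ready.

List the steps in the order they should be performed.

Only D has no prerequisites, so it is first.
Now A and B have their prerequisites met. A is listed earlier, so A next.
Ready: B and C. B is listed earlier → B.
G now also ready, so the ready set is {C, G}; C is listed earlier → C.
G needed B, now all done → G.
E, F and H are all available; E is listed earlier → E.
Now F and H have their prerequisites met. F is listed earlier, so F next.
That leaves H as the only ready step → H.

D → A → B → C → G → E → F → H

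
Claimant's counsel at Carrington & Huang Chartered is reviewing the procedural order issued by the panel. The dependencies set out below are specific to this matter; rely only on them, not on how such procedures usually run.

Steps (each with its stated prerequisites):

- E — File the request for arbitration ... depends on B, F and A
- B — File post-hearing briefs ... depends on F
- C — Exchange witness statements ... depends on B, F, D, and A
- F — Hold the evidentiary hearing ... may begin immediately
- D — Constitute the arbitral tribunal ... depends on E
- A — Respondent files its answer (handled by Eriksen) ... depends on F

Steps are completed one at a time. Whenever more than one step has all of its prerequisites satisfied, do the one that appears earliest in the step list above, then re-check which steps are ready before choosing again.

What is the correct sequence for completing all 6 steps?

F, B, A, E, D, C

F has no prerequisites → F first.
B and A are both available; B is listed earlier → B.
Next only A has its prerequisites met → A.
Next only E has its prerequisites met → E.
Next only D has its prerequisites met → D.
C needed B, F, D and A, now all done → C.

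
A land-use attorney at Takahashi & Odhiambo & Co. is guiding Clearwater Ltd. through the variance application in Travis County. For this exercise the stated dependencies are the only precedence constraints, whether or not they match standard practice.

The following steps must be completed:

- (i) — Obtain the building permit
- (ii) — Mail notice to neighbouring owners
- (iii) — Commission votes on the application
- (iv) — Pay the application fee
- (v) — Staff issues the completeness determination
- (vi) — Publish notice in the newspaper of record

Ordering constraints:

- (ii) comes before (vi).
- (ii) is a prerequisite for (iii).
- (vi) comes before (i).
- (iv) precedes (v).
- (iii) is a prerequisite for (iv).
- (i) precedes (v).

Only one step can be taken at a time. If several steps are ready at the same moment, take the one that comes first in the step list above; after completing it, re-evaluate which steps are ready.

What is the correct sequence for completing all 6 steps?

(ii) (iii) (iv) (vi) (i) (v)

Only (ii) has no prerequisites, so it is first.
Ready: (iii) and (vi). (iii) is listed earlier → (iii).
(iv) now also ready, so the ready set is {(iv), (vi)}; (iv) is listed earlier → (iv).
Next only (vi) has its prerequisites met → (vi).
That leaves (i) as the only ready step → (i).
That leaves (v) as the only ready step → (v).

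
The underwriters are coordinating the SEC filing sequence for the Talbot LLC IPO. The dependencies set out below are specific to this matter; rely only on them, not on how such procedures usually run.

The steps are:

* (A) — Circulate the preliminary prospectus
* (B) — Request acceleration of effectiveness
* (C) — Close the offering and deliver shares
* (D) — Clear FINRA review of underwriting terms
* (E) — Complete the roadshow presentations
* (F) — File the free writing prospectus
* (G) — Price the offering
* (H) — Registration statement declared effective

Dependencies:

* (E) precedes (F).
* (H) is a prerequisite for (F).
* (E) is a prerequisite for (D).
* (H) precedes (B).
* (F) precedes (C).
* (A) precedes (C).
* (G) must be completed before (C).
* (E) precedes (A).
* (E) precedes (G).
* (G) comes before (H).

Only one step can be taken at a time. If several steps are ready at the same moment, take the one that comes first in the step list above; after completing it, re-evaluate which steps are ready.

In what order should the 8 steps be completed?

(E), (A), (D), (G), (H), (B), (F), (C)

Only (E) has no prerequisites, so it is first.
Ready: (A), (D) and (G). (A) is listed earlier → (A).
Ready: (D) and (G). (D) is listed earlier → (D).
(G) needed (E), now all done → (G).
Next only (H) has its prerequisites met → (H).
Now (B) and (F) have their prerequisites met. (B) is listed earlier, so (B) next.
(F) is the only step now ready → (F).
(C) needed (A), (F) and (G), now all done → (C).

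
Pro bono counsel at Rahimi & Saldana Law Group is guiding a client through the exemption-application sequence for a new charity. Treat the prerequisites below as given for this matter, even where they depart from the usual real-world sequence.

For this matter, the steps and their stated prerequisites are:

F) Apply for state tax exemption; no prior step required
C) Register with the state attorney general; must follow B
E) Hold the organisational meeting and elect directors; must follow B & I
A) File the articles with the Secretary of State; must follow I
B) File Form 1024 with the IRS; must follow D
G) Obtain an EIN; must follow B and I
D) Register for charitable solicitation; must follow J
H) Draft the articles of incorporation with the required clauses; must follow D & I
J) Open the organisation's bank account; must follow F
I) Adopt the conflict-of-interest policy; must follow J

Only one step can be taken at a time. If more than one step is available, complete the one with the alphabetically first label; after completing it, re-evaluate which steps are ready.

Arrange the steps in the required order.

F, J, D, B, C, I, A, E, G, H

Only F has no prerequisites, so it is first.
Next only J has its prerequisites met → J.
Ready: D and I. D has the earlier label → D.
Now B and I have their prerequisites met. B has the earlier label, so B next.
Now C and I have their prerequisites met. C has the earlier label, so C next.
Next only I has its prerequisites met → I.
Now A, E, G and H have their prerequisites met. A has the earlier label, so A next.
Now E, G and H have their prerequisites met. E has the earlier label, so E next.
Ready: G and H. G has the earlier label → G.
H needed D and I, now all done → H.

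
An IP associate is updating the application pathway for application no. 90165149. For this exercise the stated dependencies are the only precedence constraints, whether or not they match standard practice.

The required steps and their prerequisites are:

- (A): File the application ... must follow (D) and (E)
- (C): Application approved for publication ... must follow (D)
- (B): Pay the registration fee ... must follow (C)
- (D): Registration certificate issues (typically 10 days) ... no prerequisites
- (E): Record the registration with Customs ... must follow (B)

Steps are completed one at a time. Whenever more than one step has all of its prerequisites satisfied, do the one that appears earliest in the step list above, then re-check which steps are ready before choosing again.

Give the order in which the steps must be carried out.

(D) (C) (B) (E) (A)

Only (D) has no prerequisites, so it is first.
(C) is the only step now ready → (C).
Next only (B) has its prerequisites met → (B).
(E) is the only step now ready → (E).
(A) needed (D) and (E), now all done → (A).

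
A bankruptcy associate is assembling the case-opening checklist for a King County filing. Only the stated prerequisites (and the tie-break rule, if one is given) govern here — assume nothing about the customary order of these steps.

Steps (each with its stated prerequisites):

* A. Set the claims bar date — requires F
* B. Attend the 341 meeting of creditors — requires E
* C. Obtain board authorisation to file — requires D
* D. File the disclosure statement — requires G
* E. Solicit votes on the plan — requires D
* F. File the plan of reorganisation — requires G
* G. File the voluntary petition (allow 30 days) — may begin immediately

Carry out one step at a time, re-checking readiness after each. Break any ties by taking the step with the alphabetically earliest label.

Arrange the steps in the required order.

G, D, C, E, B, F, A

G is the only step with nothing outstanding, so it goes first.
Ready: D and F. D has the earlier label → D.
C and E now also ready, so the ready set is {C, E, F}; C has the earlier label → C.
Ready: E and F. E has the earlier label → E.
B now also ready, so the ready set is {B, F}; B has the earlier label → B.
F needed G, now all done → F.
A needed F, now all done → A.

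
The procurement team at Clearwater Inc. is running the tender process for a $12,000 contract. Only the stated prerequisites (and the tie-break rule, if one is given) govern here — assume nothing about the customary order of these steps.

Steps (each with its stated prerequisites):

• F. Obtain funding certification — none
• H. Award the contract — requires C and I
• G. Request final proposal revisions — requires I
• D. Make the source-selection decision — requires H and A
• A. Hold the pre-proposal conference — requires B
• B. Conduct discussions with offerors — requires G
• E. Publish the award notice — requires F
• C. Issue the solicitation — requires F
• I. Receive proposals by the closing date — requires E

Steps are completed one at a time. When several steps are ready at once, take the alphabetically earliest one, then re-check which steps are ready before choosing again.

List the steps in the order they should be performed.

Only F has no prerequisites, so it is first.
C and E are both available; C has the earlier label → C.
Next only E has its prerequisites met → E.
I needed E, now all done → I.
Ready: G and H. G has the earlier label → G.
Ready: B and H. B has the earlier label → B.
Now A and H have their prerequisites met. A has the earlier label, so A next.
That leaves H as the only ready step → H.
D needed A and H, now all done → D.

F → C → E → I → G → B → A → H → D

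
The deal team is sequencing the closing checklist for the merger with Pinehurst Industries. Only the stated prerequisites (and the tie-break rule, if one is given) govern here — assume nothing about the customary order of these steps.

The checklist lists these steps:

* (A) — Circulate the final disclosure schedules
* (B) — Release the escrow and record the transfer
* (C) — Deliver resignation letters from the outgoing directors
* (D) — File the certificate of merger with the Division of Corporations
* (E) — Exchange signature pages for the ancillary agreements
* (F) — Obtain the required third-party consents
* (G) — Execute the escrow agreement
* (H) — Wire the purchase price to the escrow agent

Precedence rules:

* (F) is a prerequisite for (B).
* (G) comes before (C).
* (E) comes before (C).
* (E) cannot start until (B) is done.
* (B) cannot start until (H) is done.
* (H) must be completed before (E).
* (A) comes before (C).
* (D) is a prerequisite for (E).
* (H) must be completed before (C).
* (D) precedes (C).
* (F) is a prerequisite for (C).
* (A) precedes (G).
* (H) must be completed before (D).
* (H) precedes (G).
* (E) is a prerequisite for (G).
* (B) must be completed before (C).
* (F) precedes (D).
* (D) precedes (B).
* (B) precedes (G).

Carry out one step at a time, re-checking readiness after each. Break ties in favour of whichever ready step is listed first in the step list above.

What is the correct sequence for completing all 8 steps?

(A) (F) (H) (D) (B) (E) (G) (C)

Nothing is required for (A), (F) and (H). (A) is listed earlier → (A) first.
Now (F) and (H) have their prerequisites met. (F) is listed earlier, so (F) next.
That leaves (H) as the only ready step → (H).
(D) needed (F) and (H), now all done → (D).
(B) needed (D), (F) and (H), now all done → (B).
(E) is the only step now ready → (E).
(G) needed (A), (B), (E) and (H), now all done → (G).
Next only (C) has its prerequisites met → (C).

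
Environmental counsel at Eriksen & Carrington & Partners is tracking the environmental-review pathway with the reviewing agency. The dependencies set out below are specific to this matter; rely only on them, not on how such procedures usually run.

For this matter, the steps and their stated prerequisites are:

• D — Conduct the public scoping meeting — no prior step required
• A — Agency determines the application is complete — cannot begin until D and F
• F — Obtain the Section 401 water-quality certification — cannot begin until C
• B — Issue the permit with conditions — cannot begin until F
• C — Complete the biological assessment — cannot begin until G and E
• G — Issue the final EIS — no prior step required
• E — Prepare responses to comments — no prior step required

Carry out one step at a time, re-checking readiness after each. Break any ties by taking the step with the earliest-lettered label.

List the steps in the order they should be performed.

D, E, G, C, F, A, B

Nothing is required for D, E and G. D has the earlier label → D first.
Now E and G have their prerequisites met. E has the earlier label, so E next.
Next only G has its prerequisites met → G.
Next only C has its prerequisites met → C.
F needed C, now all done → F.
Ready: A and B. A has the earlier label → A.
B needed F, now all done → B.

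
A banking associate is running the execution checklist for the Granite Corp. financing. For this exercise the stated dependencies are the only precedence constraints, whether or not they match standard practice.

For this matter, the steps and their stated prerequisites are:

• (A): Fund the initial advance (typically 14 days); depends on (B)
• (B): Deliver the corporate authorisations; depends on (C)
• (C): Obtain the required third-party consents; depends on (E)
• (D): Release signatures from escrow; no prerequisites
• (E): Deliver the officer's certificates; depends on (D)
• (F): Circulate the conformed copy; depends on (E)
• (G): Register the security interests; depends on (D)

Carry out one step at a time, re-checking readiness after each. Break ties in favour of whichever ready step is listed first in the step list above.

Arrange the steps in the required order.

Only (D) has no prerequisites, so it is first.
Ready: (E) and (G). (E) is listed earlier → (E).
(C), (F) and (G) are all available; (C) is listed earlier → (C).
Now (B), (F) and (G) have their prerequisites met. (B) is listed earlier, so (B) next.
(A) now also ready, so the ready set is {(A), (F), (G)}; (A) is listed earlier → (A).
(F) and (G) are both available; (F) is listed earlier → (F).
Next only (G) has its prerequisites met → (G).

(D) (E) (C) (B) (A) (F) (G)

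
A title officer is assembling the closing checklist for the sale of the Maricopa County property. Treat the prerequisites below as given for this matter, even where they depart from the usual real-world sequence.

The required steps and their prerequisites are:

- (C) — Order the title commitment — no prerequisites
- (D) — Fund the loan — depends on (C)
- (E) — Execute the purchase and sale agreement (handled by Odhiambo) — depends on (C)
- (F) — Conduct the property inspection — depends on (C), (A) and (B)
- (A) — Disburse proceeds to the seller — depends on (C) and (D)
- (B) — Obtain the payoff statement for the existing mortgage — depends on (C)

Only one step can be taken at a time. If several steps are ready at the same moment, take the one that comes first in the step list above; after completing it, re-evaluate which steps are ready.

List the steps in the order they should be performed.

(C) → (D) → (E) → (A) → (B) → (F)

Only (C) has no prerequisites, so it is first.
Ready: (D), (E) and (B). (D) is listed earlier → (D).
Now (E), (A) and (B) have their prerequisites met. (E) is listed earlier, so (E) next.
Ready: (A) and (B). (A) is listed earlier → (A).
Next only (B) has its prerequisites met → (B).
(F) is the only step now ready → (F).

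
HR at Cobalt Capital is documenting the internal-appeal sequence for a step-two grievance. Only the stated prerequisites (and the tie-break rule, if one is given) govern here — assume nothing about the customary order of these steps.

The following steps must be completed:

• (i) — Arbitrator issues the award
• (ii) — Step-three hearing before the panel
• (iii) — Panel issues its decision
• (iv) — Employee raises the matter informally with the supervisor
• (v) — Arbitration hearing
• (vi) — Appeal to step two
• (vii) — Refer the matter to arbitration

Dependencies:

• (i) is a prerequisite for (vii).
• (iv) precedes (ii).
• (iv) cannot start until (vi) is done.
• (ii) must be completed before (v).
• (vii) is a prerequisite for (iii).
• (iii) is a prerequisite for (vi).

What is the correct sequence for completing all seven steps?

(i) is the only step with nothing outstanding, so it goes first.
That leaves (vii) as the only ready step → (vii).
(iii) is the only step now ready → (iii).
That leaves (vi) as the only ready step → (vi).
Next only (iv) has its prerequisites met → (iv).
(ii) needed (iv), now all done → (ii).
That leaves (v) as the only ready step → (v).

(i) → (vii) → (iii) → (vi) → (iv) → (ii) → (v)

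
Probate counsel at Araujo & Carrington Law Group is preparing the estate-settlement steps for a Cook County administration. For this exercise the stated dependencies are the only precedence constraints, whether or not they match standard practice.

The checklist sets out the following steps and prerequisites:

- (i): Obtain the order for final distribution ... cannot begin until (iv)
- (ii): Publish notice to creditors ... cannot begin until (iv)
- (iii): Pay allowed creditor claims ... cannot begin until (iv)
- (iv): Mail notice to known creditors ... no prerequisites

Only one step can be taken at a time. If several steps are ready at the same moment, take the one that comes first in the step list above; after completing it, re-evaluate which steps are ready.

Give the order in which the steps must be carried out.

Only (iv) has no prerequisites, so it is first.
(i), (ii) and (iii) are all available; (i) is listed earlier → (i).
Ready: (ii) and (iii). (ii) is listed earlier → (ii).
(iii) needed (iv), now all done → (iii).

(iv) (i) (ii) (iii)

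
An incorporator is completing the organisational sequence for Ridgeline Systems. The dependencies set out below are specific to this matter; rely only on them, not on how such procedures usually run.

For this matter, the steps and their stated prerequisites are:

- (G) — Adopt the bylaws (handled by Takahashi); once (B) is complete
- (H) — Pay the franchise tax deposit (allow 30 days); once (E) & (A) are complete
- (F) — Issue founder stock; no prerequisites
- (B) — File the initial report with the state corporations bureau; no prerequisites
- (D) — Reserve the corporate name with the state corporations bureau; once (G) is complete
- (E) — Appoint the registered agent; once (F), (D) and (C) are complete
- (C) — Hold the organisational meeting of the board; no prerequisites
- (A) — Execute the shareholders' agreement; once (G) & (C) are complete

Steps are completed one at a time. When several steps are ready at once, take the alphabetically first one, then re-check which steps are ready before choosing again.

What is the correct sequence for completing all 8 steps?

(B) (C) (F) (G) (A) (D) (E) (H)

(B), (C) and (F) have no prerequisites; (B) has the earlier label, so (B) is first.
(G) now also ready, so the ready set is {(C), (F), (G)}; (C) has the earlier label → (C).
Now (F) and (G) have their prerequisites met. (F) has the earlier label, so (F) next.
That leaves (G) as the only ready step → (G).
Now (A) and (D) have their prerequisites met. (A) has the earlier label, so (A) next.
(D) is the only step now ready → (D).
(E) needed (C), (D) and (F), now all done → (E).
(H) needed (A) and (E), now all done → (H).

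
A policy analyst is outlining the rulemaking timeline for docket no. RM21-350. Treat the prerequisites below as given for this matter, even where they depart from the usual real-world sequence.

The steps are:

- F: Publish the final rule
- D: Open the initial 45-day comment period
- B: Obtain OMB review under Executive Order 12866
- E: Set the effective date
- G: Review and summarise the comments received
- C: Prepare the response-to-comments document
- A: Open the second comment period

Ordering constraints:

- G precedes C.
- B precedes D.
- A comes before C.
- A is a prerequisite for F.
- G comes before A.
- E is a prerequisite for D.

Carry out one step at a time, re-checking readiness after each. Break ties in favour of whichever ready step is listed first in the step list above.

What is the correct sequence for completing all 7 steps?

B → E → D → G → A → F → C

Nothing is required for B, E and G. B is listed earlier → B first.
Ready: E and G. E is listed earlier → E.
D and G are both available; D is listed earlier → D.
That leaves G as the only ready step → G.
A is the only step now ready → A.
Ready: F and C. F is listed earlier → F.
C is the only step now ready → C.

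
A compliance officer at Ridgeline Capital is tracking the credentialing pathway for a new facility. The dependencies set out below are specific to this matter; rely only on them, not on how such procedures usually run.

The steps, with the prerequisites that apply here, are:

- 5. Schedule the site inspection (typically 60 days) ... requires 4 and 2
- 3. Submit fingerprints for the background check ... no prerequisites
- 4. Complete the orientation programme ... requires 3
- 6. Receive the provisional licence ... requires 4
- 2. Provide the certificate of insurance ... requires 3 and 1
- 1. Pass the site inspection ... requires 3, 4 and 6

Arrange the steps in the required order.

3 4 6 1 2 5

Only 3 has no prerequisites, so it is first.
Next only 4 has its prerequisites met → 4.
6 needed 4, now all done → 6.
1 needed 3, 4 and 6, now all done → 1.
Next only 2 has its prerequisites met → 2.
Next only 5 has its prerequisites met → 5.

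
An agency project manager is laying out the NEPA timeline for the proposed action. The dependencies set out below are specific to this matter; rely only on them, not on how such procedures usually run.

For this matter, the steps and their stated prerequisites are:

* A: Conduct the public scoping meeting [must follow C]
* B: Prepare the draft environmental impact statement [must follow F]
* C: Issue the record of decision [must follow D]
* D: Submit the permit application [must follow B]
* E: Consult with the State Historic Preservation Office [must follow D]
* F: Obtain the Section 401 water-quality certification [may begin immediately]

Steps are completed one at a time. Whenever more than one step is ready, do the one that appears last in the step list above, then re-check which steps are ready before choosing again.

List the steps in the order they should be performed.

F has no prerequisites → F first.
Next only B has its prerequisites met → B.
That leaves D as the only ready step → D.
E and C are both available; E is listed later → E.
C needed D, now all done → C.
A needed C, now all done → A.

F → B → D → E → C → A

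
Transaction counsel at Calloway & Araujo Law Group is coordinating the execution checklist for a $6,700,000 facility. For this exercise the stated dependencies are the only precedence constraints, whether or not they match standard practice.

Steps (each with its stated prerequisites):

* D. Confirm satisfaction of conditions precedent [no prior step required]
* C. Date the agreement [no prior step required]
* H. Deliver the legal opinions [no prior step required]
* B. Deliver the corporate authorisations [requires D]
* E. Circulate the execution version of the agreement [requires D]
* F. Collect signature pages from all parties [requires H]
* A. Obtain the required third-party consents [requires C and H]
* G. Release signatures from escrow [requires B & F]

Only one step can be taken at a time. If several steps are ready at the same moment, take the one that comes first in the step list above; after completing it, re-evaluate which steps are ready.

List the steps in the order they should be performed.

D, C, H, B, E, F, A, G

Nothing is required for D, C and H. D is listed earlier → D first.
Ready: C, H, B and E. C is listed earlier → C.
Now H, B and E have their prerequisites met. H is listed earlier, so H next.
B, E, F and A are all available; B is listed earlier → B.
E, F and A are all available; E is listed earlier → E.
Ready: F and A. F is listed earlier → F.
G now also ready, so the ready set is {A, G}; A is listed earlier → A.
G needed B and F, now all done → G.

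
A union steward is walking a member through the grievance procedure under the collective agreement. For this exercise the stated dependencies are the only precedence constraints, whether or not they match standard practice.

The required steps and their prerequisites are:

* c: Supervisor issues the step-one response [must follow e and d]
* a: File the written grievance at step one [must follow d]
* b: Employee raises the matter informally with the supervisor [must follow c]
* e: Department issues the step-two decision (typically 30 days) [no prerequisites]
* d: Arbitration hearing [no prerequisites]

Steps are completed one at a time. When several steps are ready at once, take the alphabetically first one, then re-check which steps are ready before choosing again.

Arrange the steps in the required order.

d and e have no prerequisites; d has the earlier label, so d is first.
a now also ready, so the ready set is {a, e}; a has the earlier label → a.
e is the only step now ready → e.
Next only c has its prerequisites met → c.
That leaves b as the only ready step → b.

d, a, e, c, b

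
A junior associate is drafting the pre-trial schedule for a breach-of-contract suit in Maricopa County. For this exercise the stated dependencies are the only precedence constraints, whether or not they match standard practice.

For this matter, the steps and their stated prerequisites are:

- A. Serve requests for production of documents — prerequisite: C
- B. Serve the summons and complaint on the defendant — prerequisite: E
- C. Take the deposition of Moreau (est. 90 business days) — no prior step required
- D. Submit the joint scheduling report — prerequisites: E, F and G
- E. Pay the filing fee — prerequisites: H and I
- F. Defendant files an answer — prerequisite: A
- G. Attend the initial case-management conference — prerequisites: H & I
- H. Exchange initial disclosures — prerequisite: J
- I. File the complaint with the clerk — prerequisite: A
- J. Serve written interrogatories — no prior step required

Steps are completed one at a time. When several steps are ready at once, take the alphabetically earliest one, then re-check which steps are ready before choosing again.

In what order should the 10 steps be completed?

C → A → F → I → J → H → E → B → G → D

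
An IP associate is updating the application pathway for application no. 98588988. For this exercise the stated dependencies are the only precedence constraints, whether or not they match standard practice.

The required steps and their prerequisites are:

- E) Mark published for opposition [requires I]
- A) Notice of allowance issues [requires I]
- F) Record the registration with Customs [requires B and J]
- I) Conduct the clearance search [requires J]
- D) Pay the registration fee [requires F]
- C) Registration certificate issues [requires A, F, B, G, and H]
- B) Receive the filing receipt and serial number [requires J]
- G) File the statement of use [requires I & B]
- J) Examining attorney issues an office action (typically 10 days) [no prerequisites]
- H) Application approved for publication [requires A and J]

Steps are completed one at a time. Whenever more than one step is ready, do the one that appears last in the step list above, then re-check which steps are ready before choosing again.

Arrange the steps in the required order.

J, B, I, G, F, D, A, H, C, E

J is the only step with nothing outstanding, so it goes first.
Ready: B and I. B is listed later → B.
Now I and F have their prerequisites met. I is listed later, so I next.
G, A and E now also ready, so the ready set is {G, F, A, E}; G is listed later → G.
F, A and E are all available; F is listed later → F.
Now D, A and E have their prerequisites met. D is listed later, so D next.
A and E are both available; A is listed later → A.
Ready: H and E. H is listed later → H.
Ready: C and E. C is listed later → C.
That leaves E as the only ready step → E.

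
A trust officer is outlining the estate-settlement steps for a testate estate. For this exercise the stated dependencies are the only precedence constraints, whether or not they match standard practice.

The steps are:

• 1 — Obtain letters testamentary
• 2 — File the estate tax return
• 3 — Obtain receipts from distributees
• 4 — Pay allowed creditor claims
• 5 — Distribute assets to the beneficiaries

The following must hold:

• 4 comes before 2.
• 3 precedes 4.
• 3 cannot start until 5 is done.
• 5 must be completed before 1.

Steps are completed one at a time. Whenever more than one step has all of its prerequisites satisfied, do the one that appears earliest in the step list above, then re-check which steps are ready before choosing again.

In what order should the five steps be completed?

5 1 3 4 2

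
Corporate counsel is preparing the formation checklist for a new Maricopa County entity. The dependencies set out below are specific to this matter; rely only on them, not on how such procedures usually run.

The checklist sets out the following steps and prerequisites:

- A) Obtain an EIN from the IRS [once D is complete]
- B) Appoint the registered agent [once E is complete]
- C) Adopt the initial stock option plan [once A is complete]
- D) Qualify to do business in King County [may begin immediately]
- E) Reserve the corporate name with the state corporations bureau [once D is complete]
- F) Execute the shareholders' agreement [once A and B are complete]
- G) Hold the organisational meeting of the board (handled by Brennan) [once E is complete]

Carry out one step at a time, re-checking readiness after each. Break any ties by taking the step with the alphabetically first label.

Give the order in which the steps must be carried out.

D A C E B F G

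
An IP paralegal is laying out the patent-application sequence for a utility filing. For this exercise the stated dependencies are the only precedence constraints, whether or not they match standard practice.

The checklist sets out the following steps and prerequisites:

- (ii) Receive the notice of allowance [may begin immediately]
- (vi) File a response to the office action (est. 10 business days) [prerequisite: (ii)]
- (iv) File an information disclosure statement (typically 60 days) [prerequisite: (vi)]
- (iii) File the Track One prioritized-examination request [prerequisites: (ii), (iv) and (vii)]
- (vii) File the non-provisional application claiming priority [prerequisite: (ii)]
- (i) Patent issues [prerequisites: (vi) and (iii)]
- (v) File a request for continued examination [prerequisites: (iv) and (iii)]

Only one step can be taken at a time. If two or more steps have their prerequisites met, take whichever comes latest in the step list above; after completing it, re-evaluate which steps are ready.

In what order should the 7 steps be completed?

(ii) (vii) (vi) (iv) (iii) (v) (i)

(ii) is the only step with nothing outstanding, so it goes first.
Now (vii) and (vi) have their prerequisites met. (vii) is listed later, so (vii) next.
(vi) needed (ii), now all done → (vi).
Next only (iv) has its prerequisites met → (iv).
(iii) needed (vii), (iv) and (ii), now all done → (iii).
Ready: (v) and (i). (v) is listed later → (v).
Next only (i) has its prerequisites met → (i).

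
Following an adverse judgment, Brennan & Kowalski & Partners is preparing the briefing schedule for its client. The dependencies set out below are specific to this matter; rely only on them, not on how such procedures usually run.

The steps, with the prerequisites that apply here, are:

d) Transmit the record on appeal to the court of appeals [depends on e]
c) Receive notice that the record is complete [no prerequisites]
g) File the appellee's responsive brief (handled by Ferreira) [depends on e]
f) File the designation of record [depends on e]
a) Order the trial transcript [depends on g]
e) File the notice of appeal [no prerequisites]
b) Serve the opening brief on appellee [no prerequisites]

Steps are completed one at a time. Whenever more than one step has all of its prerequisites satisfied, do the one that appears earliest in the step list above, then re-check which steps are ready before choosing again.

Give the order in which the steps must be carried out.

c e d g f a b

Nothing is required for c, e and b. c is listed earlier → c first.
Now e and b have their prerequisites met. e is listed earlier, so e next.
Now d, g, f and b have their prerequisites met. d is listed earlier, so d next.
Now g, f and b have their prerequisites met. g is listed earlier, so g next.
f, a and b are all available; f is listed earlier → f.
Now a and b have their prerequisites met. a is listed earlier, so a next.
b is the only step now ready → b.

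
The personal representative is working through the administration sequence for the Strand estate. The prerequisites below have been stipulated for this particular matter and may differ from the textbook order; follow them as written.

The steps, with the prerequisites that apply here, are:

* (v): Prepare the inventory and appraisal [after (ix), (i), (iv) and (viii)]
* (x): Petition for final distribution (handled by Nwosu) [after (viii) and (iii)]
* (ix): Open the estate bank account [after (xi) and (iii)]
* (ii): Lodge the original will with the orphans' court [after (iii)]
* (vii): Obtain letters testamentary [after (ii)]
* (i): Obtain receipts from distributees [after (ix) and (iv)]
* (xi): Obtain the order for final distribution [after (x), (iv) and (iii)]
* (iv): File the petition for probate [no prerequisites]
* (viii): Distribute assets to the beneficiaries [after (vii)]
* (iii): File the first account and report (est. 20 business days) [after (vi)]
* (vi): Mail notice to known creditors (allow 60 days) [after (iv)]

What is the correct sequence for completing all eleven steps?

(iv) is the only step with nothing outstanding, so it goes first.
(vi) needed (iv), now all done → (vi).
(iii) needed (vi), now all done → (iii).
Next only (ii) has its prerequisites met → (ii).
Next only (vii) has its prerequisites met → (vii).
(viii) is the only step now ready → (viii).
That leaves (x) as the only ready step → (x).
(xi) needed (x), (iv) and (iii), now all done → (xi).
(ix) is the only step now ready → (ix).
That leaves (i) as the only ready step → (i).
That leaves (v) as the only ready step → (v).

(iv) → (vi) → (iii) → (ii) → (vii) → (viii) → (x) → (xi) → (ix) → (i) → (v)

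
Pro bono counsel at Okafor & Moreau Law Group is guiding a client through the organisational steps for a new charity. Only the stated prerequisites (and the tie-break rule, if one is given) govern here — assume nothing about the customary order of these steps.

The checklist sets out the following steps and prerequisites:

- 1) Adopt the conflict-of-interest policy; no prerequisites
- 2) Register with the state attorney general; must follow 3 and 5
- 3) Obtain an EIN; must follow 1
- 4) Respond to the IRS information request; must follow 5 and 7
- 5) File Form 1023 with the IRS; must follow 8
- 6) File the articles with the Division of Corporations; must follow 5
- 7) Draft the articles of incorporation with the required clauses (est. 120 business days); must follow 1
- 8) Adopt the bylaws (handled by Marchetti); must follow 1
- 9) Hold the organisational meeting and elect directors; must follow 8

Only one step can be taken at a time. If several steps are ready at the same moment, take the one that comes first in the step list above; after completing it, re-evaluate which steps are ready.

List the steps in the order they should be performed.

Only 1 has no prerequisites, so it is first.
Ready: 3, 7 and 8. 3 is listed earlier → 3.
7 and 8 are both available; 7 is listed earlier → 7.
That leaves 8 as the only ready step → 8.
Ready: 5 and 9. 5 is listed earlier → 5.
Now 2, 4, 6 and 9 have their prerequisites met. 2 is listed earlier, so 2 next.
4, 6 and 9 are all available; 4 is listed earlier → 4.
Now 6 and 9 have their prerequisites met. 6 is listed earlier, so 6 next.
That leaves 9 as the only ready step → 9.

1 3 7 8 5 2 4 6 9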